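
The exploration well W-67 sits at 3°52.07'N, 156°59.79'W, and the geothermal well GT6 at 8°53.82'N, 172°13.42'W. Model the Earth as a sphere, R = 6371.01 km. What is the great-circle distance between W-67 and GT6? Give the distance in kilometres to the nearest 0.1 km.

1772.6 km

W-67: φ = +3.86783°, λ = -156.99650°
GT6: φ = +8.89700°, λ = -172.22367°
Δφ = 5.0292°,  Δλ = -15.2272°
a = sin²(Δφ/2) + cos φ₁ cos φ₂ sin²(Δλ/2) = 0.019228
c = 2·arcsin(√a) = 0.278228 rad = 15.9413°
d = R·c = 6371.01 × 0.278228 = 1772.6 km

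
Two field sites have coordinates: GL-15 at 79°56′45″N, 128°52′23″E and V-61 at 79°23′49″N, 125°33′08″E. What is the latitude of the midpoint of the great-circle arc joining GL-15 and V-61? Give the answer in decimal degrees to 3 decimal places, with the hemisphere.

GL-15: φ = +79.94583°, λ = +128.87306°
V-61: φ = +79.39694°, λ = +125.55222°
Bx = cos φ₂ cos Δλ = 0.183695,  By = cos φ₂ sin Δλ = -0.010659
φₘ = atan2(sin φ₁ + sin φ₂, √((cos φ₁ + Bx)² + By²)) = 79.67563°
λₘ = λ₁ + atan2(By, cos φ₁ + Bx) = 127.16899°

79.676°N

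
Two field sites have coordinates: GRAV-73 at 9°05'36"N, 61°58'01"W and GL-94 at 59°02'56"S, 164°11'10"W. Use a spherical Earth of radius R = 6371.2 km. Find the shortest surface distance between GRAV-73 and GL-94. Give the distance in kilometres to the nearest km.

11572 km

GRAV-73: φ = +9.09333°, λ = -61.96694°
GL-94: φ = -59.04889°, λ = -164.18611°
Δφ = -68.1422°,  Δλ = -102.2192°
a = sin²(Δφ/2) + cos φ₁ cos φ₂ sin²(Δλ/2) = 0.621512
c = 2·arcsin(√a) = 1.816279 rad = 104.0651°
d = R·c = 6371.2 × 1.816279 = 11571.9 km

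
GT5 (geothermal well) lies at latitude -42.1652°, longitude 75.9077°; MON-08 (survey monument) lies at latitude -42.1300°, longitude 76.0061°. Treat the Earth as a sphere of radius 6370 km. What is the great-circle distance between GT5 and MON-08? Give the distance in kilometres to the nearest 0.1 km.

Δφ = 0.0352°,  Δλ = 0.0984°
a = sin²(Δφ/2) + cos φ₁ cos φ₂ sin²(Δλ/2) = 0.000000
c = 2·arcsin(√a) = 0.001414 rad = 0.0810°
d = R·c = 6370 × 0.001414 = 9.0 km

9.0 km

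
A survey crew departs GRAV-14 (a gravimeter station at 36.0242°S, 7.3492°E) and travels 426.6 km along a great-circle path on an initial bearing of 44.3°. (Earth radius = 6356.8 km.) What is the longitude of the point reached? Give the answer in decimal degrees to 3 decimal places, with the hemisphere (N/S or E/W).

δ = d/R = 426.6/6356.8 = 0.067109 rad
φ₂ = arcsin(sin φ₁ cos δ + cos φ₁ sin δ cos θ)
   = arcsin(-0.58813·0.99775 + 0.80877·0.06706·0.71569) = -33.22905°
λ₂ = λ₁ + atan2(sin θ sin δ cos φ₁, cos δ − sin φ₁ sin φ₂) = 10.55887°

10.559°E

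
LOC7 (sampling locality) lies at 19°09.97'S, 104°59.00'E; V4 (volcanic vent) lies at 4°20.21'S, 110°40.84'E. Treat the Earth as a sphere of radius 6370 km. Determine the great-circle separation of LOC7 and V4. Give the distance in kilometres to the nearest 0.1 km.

1760.8 km

LOC7: φ = -19.16617°, λ = +104.98333°
V4: φ = -4.33683°, λ = +110.68067°
Δφ = 14.8293°,  Δλ = 5.6973°
a = sin²(Δφ/2) + cos φ₁ cos φ₂ sin²(Δλ/2) = 0.018980
c = 2·arcsin(√a) = 0.276416 rad = 15.8374°
d = R·c = 6370 × 0.276416 = 1760.8 km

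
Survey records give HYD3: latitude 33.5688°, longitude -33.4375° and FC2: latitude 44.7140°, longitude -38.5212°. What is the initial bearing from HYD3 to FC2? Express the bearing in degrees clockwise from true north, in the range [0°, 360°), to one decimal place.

342.1°

Δλ = -5.0837°
y = sin Δλ · cos φ₂ = -0.062969
x = cos φ₁ sin φ₂ − sin φ₁ cos φ₂ cos Δλ = 0.194842
θ = atan2(y, x) = -17.9099° → 342.0901° (mod 360°)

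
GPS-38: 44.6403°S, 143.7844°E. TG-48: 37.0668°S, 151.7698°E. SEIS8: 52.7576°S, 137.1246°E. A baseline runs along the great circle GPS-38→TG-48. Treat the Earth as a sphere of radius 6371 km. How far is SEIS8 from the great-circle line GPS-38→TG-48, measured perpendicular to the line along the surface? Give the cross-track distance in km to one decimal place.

269.2 km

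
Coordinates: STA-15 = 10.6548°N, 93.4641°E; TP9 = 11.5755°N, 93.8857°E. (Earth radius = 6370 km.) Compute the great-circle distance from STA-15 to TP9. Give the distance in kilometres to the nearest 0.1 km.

Δφ = 0.9207°,  Δλ = 0.4216°
a = sin²(Δφ/2) + cos φ₁ cos φ₂ sin²(Δλ/2) = 0.000078
c = 2·arcsin(√a) = 0.017617 rad = 1.0094°
d = R·c = 6370 × 0.017617 = 112.2 km

112.2 km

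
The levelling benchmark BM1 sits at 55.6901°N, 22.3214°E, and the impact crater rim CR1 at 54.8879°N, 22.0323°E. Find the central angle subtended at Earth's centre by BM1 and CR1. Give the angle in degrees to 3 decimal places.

Δφ = -0.8022°,  Δλ = -0.2891°
a = sin²(Δφ/2) + cos φ₁ cos φ₂ sin²(Δλ/2) = 0.000051
c = 2·arcsin(√a) = 0.014293 rad = 0.8189°

0.819°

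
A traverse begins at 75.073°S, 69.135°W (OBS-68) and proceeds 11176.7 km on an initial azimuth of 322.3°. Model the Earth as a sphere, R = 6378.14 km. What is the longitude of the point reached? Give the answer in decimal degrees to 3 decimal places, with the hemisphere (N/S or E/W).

109.586°W

δ = d/R = 11176.7/6378.14 = 1.752345 rad
φ₂ = arcsin(sin φ₁ cos δ + cos φ₁ sin δ cos θ)
   = arcsin(-0.96625·-0.18055 + 0.25759·0.98357·0.79122) = 22.01938°
λ₂ = λ₁ + atan2(sin θ sin δ cos φ₁, cos δ − sin φ₁ sin φ₂) = -109.58636°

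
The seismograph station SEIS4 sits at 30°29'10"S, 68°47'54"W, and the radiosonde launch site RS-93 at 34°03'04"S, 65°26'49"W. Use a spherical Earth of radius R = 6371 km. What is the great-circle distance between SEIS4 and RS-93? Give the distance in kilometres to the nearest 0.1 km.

SEIS4: φ = -30.48611°, λ = -68.79833°
RS-93: φ = -34.05111°, λ = -65.44694°
Δφ = -3.5650°,  Δλ = 3.3514°
a = sin²(Δφ/2) + cos φ₁ cos φ₂ sin²(Δλ/2) = 0.001578
c = 2·arcsin(√a) = 0.079471 rad = 4.5534°
d = R·c = 6371 × 0.079471 = 506.3 km

506.3 km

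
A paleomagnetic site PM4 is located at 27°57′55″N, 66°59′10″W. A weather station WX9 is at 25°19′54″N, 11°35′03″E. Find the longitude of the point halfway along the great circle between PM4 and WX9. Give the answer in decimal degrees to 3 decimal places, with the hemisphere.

27.160°W

PM4: φ = +27.96528°, λ = -66.98611°
WX9: φ = +25.33167°, λ = +11.58417°
Bx = cos φ₂ cos Δλ = 0.179111,  By = cos φ₂ sin Δλ = 0.885922
φₘ = atan2(sin φ₁ + sin φ₂, √((cos φ₁ + Bx)² + By²)) = 32.95596°
λₘ = λ₁ + atan2(By, cos φ₁ + Bx) = -27.16032°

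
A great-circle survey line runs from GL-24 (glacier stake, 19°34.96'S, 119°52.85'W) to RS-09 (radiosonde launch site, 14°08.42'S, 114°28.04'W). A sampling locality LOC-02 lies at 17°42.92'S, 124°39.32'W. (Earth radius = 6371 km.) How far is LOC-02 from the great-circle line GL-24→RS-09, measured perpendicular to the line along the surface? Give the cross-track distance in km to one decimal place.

GL-24: φ = -19.58267°, λ = -119.88083°
RS-09: φ = -14.14033°, λ = -114.46733°
LOC-02: φ = -17.71533°, λ = -124.65533°
δ₁₃ = central angle GL-24→LOC-02 = 0.085411 rad  (haversine)
θ₁₃ = bearing GL-24→LOC-02 = 291.653°,  θ₁₂ = bearing GL-24→RS-09 = 44.408°
dₓₜ = R·arcsin(sin δ₁₃ · sin(θ₁₃ − θ₁₂)) = 6371·arcsin(0.08531·sin(247.245°)) = -501.710 km
|dₓₜ| = 501.710 km

501.7 km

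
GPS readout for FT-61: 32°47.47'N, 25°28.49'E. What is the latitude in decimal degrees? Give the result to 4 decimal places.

32° + 47.47′/60 = 32 + 0.79117 = 32.7912°

32.7912°N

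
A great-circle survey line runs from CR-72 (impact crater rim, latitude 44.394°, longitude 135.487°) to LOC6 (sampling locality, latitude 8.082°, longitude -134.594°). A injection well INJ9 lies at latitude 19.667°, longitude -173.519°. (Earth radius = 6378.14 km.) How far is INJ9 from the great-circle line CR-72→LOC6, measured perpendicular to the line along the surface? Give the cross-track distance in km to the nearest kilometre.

1588 km

δ₁₃ = central angle CR-72→INJ9 = 0.851375 rad  (haversine)
θ₁₃ = bearing CR-72→INJ9 = 103.387°,  θ₁₂ = bearing CR-72→LOC6 = 84.262°
dₓₜ = R·arcsin(sin δ₁₃ · sin(θ₁₃ − θ₁₂)) = 6378.14·arcsin(0.75219·sin(19.125°)) = 1588.166 km
|dₓₜ| = 1588.166 km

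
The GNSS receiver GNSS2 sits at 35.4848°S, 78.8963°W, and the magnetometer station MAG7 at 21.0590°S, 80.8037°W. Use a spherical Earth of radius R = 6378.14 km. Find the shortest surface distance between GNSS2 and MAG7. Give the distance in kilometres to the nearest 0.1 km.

Δφ = 14.4258°,  Δλ = -1.9074°
a = sin²(Δφ/2) + cos φ₁ cos φ₂ sin²(Δλ/2) = 0.015975
c = 2·arcsin(√a) = 0.253462 rad = 14.5223°
d = R·c = 6378.14 × 0.253462 = 1616.6 km

1616.6 km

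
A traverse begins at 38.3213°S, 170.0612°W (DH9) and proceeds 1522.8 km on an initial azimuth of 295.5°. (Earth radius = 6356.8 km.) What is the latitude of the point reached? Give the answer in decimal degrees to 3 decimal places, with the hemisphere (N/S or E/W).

31.482°S

δ = d/R = 1522.8/6356.8 = 0.239554 rad
φ₂ = arcsin(sin φ₁ cos δ + cos φ₁ sin δ cos θ)
   = arcsin(-0.62007·0.97144 + 0.78455·0.23727·0.43051) = -31.48159°
λ₂ = λ₁ + atan2(sin θ sin δ cos φ₁, cos δ − sin φ₁ sin φ₂) = 175.39506°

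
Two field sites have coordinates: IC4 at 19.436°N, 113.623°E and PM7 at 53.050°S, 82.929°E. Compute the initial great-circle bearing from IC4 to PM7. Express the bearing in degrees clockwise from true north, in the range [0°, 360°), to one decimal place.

198.3°

Δλ = -30.6940°
y = sin Δλ · cos φ₂ = -0.306842
x = cos φ₁ sin φ₂ − sin φ₁ cos φ₂ cos Δλ = -0.925621
θ = atan2(y, x) = -161.6597° → 198.3403° (mod 360°)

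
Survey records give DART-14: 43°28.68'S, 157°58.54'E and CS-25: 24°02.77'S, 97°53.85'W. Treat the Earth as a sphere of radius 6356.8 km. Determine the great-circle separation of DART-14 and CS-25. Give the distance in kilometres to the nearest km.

DART-14: φ = -43.47800°, λ = +157.97567°
CS-25: φ = -24.04617°, λ = -97.89750°
Δφ = 19.4318°,  Δλ = 104.1268°
a = sin²(Δφ/2) + cos φ₁ cos φ₂ sin²(Δλ/2) = 0.440682
c = 2·arcsin(√a) = 1.451880 rad = 83.1866°
d = R·c = 6356.8 × 1.451880 = 9229.3 km

9229 km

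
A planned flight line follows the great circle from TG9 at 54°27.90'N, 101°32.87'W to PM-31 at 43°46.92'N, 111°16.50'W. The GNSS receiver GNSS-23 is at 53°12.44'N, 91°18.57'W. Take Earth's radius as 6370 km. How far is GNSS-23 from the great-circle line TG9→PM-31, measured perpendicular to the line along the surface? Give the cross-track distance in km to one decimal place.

610.5 km

TG9: φ = +54.46500°, λ = -101.54783°
PM-31: φ = +43.78200°, λ = -111.27500°
GNSS-23: φ = +53.20733°, λ = -91.30950°
δ₁₃ = central angle TG9→GNSS-23 = 0.107603 rad  (haversine)
θ₁₃ = bearing TG9→GNSS-23 = 97.592°,  θ₁₂ = bearing TG9→PM-31 = 214.584°
dₓₜ = R·arcsin(sin δ₁₃ · sin(θ₁₃ − θ₁₂)) = 6370·arcsin(0.10740·sin(-116.993°)) = -610.520 km
|dₓₜ| = 610.520 km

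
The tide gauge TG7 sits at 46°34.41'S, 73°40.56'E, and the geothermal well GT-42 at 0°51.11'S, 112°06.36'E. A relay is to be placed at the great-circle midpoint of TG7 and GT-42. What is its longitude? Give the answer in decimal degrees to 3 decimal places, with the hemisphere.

TG7: φ = -46.57350°, λ = +73.67600°
GT-42: φ = -0.85183°, λ = +112.10600°
Bx = cos φ₂ cos Δλ = 0.783282,  By = cos φ₂ sin Δλ = 0.621489
φₘ = atan2(sin φ₁ + sin φ₂, √((cos φ₁ + Bx)² + By²)) = -24.89980°
λₘ = λ₁ + atan2(By, cos φ₁ + Bx) = 96.58391°

96.584°E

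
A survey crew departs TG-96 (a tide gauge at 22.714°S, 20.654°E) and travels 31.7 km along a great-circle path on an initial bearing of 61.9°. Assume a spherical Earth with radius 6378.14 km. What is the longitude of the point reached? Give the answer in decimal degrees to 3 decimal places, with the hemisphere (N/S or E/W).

20.926°E

δ = d/R = 31.7/6378.14 = 0.004970 rad
φ₂ = arcsin(sin φ₁ cos δ + cos φ₁ sin δ cos θ)
   = arcsin(-0.38613·0.99999 + 0.92244·0.00497·0.47101) = -22.57964°
λ₂ = λ₁ + atan2(sin θ sin δ cos φ₁, cos δ − sin φ₁ sin φ₂) = 20.92605°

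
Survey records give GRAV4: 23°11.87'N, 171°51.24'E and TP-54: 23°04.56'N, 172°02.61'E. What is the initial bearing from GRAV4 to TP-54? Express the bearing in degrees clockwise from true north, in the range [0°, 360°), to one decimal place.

124.9°

GRAV4: φ = +23.19783°, λ = +171.85400°
TP-54: φ = +23.07600°, λ = +172.04350°
Δλ = 0.1895°
y = sin Δλ · cos φ₂ = 0.003043
x = cos φ₁ sin φ₂ − sin φ₁ cos φ₂ cos Δλ = -0.002124
θ = atan2(y, x) = 124.9222° → 124.9222° (mod 360°)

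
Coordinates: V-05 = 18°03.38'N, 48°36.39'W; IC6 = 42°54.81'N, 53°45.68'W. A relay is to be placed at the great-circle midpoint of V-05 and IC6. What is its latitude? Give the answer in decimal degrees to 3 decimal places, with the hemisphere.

30.510°N

V-05: φ = +18.05633°, λ = -48.60650°
IC6: φ = +42.91350°, λ = -53.76133°
Bx = cos φ₂ cos Δλ = 0.729420,  By = cos φ₂ sin Δλ = -0.065803
φₘ = atan2(sin φ₁ + sin φ₂, √((cos φ₁ + Bx)² + By²)) = 30.50985°
λₘ = λ₁ + atan2(By, cos φ₁ + Bx) = -50.84930°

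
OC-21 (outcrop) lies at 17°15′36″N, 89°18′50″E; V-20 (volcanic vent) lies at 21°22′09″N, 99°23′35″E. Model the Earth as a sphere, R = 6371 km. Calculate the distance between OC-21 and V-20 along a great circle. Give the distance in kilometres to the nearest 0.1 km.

OC-21: φ = +17.26000°, λ = +89.31389°
V-20: φ = +21.36917°, λ = +99.39306°
Δφ = 4.1092°,  Δλ = 10.0792°
a = sin²(Δφ/2) + cos φ₁ cos φ₂ sin²(Δλ/2) = 0.008148
c = 2·arcsin(√a) = 0.180776 rad = 10.3577°
d = R·c = 6371 × 0.180776 = 1151.7 km

1151.7 km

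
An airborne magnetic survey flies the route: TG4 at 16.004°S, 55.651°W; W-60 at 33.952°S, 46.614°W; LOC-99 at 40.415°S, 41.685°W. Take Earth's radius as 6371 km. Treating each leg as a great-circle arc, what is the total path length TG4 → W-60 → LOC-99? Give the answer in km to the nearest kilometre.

3032 km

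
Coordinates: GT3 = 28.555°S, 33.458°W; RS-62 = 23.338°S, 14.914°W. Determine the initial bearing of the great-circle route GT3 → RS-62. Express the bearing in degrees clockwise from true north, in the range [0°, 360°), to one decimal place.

Δλ = 18.5440°
y = sin Δλ · cos φ₂ = 0.292013
x = cos φ₁ sin φ₂ − sin φ₁ cos φ₂ cos Δλ = 0.068141
θ = atan2(y, x) = 76.8652° → 76.8652° (mod 360°)

76.9°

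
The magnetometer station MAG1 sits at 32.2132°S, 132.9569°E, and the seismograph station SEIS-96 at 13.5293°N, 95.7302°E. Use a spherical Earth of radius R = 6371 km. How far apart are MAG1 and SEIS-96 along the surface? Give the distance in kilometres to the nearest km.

Δφ = 45.7425°,  Δλ = -37.2267°
a = sin²(Δφ/2) + cos φ₁ cos φ₂ sin²(Δλ/2) = 0.234860
c = 2·arcsin(√a) = 1.011866 rad = 57.9757°
d = R·c = 6371 × 1.011866 = 6446.6 km

6447 km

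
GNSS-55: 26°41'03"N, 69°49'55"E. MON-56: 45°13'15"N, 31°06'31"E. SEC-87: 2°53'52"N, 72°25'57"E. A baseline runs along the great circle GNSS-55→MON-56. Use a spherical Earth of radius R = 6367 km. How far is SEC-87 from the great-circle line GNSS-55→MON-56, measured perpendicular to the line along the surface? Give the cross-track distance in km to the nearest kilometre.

1758 km

GNSS-55: φ = +26.68417°, λ = +69.83194°
MON-56: φ = +45.22083°, λ = +31.10861°
SEC-87: φ = +2.89778°, λ = +72.43250°
δ₁₃ = central angle GNSS-55→SEC-87 = 0.417424 rad  (haversine)
θ₁₃ = bearing GNSS-55→SEC-87 = 173.582°,  θ₁₂ = bearing GNSS-55→MON-56 = 311.325°
dₓₜ = R·arcsin(sin δ₁₃ · sin(θ₁₃ − θ₁₂)) = 6367·arcsin(0.40541·sin(-137.743°)) = -1758.022 km
|dₓₜ| = 1758.022 km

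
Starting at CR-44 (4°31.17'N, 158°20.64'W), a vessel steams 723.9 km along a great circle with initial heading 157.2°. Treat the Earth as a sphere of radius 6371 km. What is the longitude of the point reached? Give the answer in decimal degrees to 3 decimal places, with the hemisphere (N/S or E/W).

155.825°W

CR-44: φ = +4.51950°, λ = -158.34400°
δ = d/R = 723.9/6371 = 0.113624 rad
φ₂ = arcsin(sin φ₁ cos δ + cos φ₁ sin δ cos θ)
   = arcsin(0.07880·0.99355 + 0.99689·0.11338·-0.92186) = -1.48444°
λ₂ = λ₁ + atan2(sin θ sin δ cos φ₁, cos δ − sin φ₁ sin φ₂) = -155.82497°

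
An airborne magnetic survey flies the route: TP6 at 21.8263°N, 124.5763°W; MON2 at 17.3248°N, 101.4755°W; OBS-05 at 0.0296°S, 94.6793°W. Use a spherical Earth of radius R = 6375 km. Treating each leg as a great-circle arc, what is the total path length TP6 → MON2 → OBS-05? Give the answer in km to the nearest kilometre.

4540 km

TP6→MON2: c = 0.387501 rad, d = 2470.32 km
MON2→OBS-05: c = 0.324626 rad, d = 2069.49 km
Total = 2470.32 + 2069.49 = 4539.81 km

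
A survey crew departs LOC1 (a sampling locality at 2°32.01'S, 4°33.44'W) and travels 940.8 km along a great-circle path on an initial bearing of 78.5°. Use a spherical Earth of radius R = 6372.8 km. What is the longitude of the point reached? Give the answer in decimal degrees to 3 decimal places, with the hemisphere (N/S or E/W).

LOC1: φ = -2.53350°, λ = -4.55733°
δ = d/R = 940.8/6372.8 = 0.147627 rad
φ₂ = arcsin(sin φ₁ cos δ + cos φ₁ sin δ cos θ)
   = arcsin(-0.04420·0.98912 + 0.99902·0.14709·0.19937) = -0.82658°
λ₂ = λ₁ + atan2(sin θ sin δ cos φ₁, cos δ − sin φ₁ sin φ₂) = 3.73095°

3.731°E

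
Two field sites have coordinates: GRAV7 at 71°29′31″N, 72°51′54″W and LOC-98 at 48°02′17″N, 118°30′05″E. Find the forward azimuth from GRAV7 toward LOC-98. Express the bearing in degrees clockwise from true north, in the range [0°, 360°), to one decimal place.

351.3°

GRAV7: φ = +71.49194°, λ = -72.86500°
LOC-98: φ = +48.03806°, λ = +118.50139°
Δλ = -168.6336°
y = sin Δλ · cos φ₂ = -0.131776
x = cos φ₁ sin φ₂ − sin φ₁ cos φ₂ cos Δλ = 0.857662
θ = atan2(y, x) = -8.7350° → 351.2650° (mod 360°)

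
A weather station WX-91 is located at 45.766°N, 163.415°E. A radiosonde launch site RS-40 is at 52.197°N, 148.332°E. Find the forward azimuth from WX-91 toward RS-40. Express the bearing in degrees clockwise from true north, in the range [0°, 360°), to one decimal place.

308.6°

Δλ = -15.0830°
y = sin Δλ · cos φ₂ = -0.159500
x = cos φ₁ sin φ₂ − sin φ₁ cos φ₂ cos Δλ = 0.127136
θ = atan2(y, x) = -51.4420° → 308.5580° (mod 360°)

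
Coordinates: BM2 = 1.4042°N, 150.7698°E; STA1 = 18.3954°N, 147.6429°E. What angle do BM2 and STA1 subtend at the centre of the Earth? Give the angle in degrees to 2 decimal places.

Δφ = 16.9912°,  Δλ = -3.1269°
a = sin²(Δφ/2) + cos φ₁ cos φ₂ sin²(Δλ/2) = 0.022531
c = 2·arcsin(√a) = 0.301348 rad = 17.2660°

17.27°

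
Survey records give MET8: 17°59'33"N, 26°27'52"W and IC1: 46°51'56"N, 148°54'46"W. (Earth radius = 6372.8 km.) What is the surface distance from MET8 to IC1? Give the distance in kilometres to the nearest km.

MET8: φ = +17.99250°, λ = -26.46444°
IC1: φ = +46.86556°, λ = -148.91278°
Δφ = 28.8731°,  Δλ = -122.4483°
a = sin²(Δφ/2) + cos φ₁ cos φ₂ sin²(Δλ/2) = 0.561742
c = 2·arcsin(√a) = 1.694596 rad = 97.0932°
d = R·c = 6372.8 × 1.694596 = 10799.3 km

10799 km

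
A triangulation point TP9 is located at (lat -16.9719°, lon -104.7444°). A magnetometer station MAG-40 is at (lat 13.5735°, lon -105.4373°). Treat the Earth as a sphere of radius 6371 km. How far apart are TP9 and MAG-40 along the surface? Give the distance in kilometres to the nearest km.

Δφ = 30.5454°,  Δλ = -0.6929°
a = sin²(Δφ/2) + cos φ₁ cos φ₂ sin²(Δλ/2) = 0.069421
c = 2·arcsin(√a) = 0.533252 rad = 30.5531°
d = R·c = 6371 × 0.533252 = 3397.3 km

3397 km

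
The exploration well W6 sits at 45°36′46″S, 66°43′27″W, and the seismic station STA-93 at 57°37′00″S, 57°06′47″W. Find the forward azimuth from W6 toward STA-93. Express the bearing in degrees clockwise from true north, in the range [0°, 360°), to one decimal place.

W6: φ = -45.61278°, λ = -66.72417°
STA-93: φ = -57.61667°, λ = -57.11306°
Δλ = 9.6111°
y = sin Δλ · cos φ₂ = 0.089421
x = cos φ₁ sin φ₂ − sin φ₁ cos φ₂ cos Δλ = -0.213350
θ = atan2(y, x) = 157.2602° → 157.2602° (mod 360°)

157.3°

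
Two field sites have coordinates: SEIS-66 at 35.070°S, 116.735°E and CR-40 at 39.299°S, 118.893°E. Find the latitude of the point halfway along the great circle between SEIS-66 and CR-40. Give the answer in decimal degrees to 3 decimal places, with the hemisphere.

Bx = cos φ₂ cos Δλ = 0.773302,  By = cos φ₂ sin Δλ = 0.029140
φₘ = atan2(sin φ₁ + sin φ₂, √((cos φ₁ + Bx)² + By²)) = -37.18939°
λₘ = λ₁ + atan2(By, cos φ₁ + Bx) = 117.78377°

37.189°S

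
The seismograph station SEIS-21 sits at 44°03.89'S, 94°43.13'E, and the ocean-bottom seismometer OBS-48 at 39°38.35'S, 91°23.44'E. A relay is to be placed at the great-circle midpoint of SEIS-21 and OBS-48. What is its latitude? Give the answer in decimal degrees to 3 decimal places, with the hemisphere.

41.864°S

SEIS-21: φ = -44.06483°, λ = +94.71883°
OBS-48: φ = -39.63917°, λ = +91.39067°
Bx = cos φ₂ cos Δλ = 0.768779,  By = cos φ₂ sin Δλ = -0.044707
φₘ = atan2(sin φ₁ + sin φ₂, √((cos φ₁ + Bx)² + By²)) = -41.86400°
λₘ = λ₁ + atan2(By, cos φ₁ + Bx) = 92.99714°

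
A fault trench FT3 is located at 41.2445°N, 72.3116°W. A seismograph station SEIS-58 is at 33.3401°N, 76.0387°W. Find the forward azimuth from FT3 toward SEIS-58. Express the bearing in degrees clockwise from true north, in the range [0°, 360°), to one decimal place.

201.7°

Δλ = -3.7271°
y = sin Δλ · cos φ₂ = -0.054306
x = cos φ₁ sin φ₂ − sin φ₁ cos φ₂ cos Δλ = -0.136356
θ = atan2(y, x) = -158.2842° → 201.7158° (mod 360°)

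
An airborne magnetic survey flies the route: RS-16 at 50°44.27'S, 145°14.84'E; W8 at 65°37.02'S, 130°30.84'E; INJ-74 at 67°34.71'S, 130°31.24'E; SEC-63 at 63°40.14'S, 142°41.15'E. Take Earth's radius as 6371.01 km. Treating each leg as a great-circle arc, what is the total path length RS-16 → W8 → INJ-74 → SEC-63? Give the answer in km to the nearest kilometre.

RS-16: φ = -50.73783°, λ = +145.24733°
W8: φ = -65.61700°, λ = +130.51400°
INJ-74: φ = -67.57850°, λ = +130.52067°
SEC-63: φ = -63.66900°, λ = +142.68583°
RS-16→W8: c = 0.291274 rad, d = 1855.71 km
W8→INJ-74: c = 0.034235 rad, d = 218.11 km
INJ-74→SEC-63: c = 0.110746 rad, d = 705.56 km
Total = 1855.71 + 218.11 + 705.56 = 2779.38 km

2779 km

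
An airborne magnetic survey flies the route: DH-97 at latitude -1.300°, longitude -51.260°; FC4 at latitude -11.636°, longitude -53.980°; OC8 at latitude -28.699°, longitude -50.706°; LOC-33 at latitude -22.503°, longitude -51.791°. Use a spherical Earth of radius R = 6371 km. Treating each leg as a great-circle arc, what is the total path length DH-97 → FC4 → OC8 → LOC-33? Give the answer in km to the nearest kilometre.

3813 km

DH-97→FC4: c = 0.186446 rad, d = 1187.85 km
FC4→OC8: c = 0.302548 rad, d = 1927.53 km
OC8→LOC-33: c = 0.109479 rad, d = 697.49 km
Total = 1187.85 + 1927.53 + 697.49 = 3812.87 km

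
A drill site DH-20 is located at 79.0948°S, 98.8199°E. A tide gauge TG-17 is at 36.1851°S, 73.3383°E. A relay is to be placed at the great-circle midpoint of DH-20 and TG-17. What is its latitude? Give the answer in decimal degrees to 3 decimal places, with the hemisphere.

58.032°S

Bx = cos φ₂ cos Δλ = 0.728601,  By = cos φ₂ sin Δλ = -0.347238
φₘ = atan2(sin φ₁ + sin φ₂, √((cos φ₁ + Bx)² + By²)) = -58.03222°
λₘ = λ₁ + atan2(By, cos φ₁ + Bx) = 78.09612°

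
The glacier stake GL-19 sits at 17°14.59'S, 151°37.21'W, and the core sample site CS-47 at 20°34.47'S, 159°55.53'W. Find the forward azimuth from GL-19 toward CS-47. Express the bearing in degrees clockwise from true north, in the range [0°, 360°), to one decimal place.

245.7°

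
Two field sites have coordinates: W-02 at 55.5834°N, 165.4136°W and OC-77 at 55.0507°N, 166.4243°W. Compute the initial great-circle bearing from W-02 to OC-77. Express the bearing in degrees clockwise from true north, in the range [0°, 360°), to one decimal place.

227.6°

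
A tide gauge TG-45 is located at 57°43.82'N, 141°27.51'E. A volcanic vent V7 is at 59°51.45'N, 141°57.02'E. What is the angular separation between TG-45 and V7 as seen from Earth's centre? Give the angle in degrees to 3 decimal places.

2.142°

TG-45: φ = +57.73033°, λ = +141.45850°
V7: φ = +59.85750°, λ = +141.95033°
Δφ = 2.1272°,  Δλ = 0.4918°
a = sin²(Δφ/2) + cos φ₁ cos φ₂ sin²(Δλ/2) = 0.000349
c = 2·arcsin(√a) = 0.037391 rad = 2.1424°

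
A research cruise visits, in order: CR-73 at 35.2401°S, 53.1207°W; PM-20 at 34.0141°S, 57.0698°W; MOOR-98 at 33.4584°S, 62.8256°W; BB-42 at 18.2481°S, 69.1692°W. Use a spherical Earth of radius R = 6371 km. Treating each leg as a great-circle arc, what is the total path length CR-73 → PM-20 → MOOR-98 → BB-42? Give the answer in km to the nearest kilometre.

CR-73→PM-20: c = 0.060612 rad, d = 386.16 km
PM-20→MOOR-98: c = 0.084090 rad, d = 535.74 km
MOOR-98→BB-42: c = 0.283372 rad, d = 1805.36 km
Total = 386.16 + 535.74 + 1805.36 = 2727.27 km

2727 km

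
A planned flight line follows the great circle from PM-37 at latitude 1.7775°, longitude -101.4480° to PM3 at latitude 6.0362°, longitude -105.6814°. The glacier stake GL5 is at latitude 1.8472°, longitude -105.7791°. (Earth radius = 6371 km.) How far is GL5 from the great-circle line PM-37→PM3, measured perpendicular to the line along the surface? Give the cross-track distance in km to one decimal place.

336.5 km

δ₁₃ = central angle PM-37→GL5 = 0.075564 rad  (haversine)
θ₁₃ = bearing PM-37→GL5 = 270.991°,  θ₁₂ = bearing PM-37→PM3 = 315.362°
dₓₜ = R·arcsin(sin δ₁₃ · sin(θ₁₃ − θ₁₂)) = 6371·arcsin(0.07549·sin(-44.372°)) = -336.496 km
|dₓₜ| = 336.496 km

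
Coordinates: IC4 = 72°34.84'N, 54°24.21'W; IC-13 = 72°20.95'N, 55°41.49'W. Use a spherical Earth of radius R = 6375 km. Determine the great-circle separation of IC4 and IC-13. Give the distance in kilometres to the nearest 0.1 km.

50.3 km

IC4: φ = +72.58067°, λ = -54.40350°
IC-13: φ = +72.34917°, λ = -55.69150°
Δφ = -0.2315°,  Δλ = -1.2880°
a = sin²(Δφ/2) + cos φ₁ cos φ₂ sin²(Δλ/2) = 0.000016
c = 2·arcsin(√a) = 0.007886 rad = 0.4519°
d = R·c = 6375 × 0.007886 = 50.3 km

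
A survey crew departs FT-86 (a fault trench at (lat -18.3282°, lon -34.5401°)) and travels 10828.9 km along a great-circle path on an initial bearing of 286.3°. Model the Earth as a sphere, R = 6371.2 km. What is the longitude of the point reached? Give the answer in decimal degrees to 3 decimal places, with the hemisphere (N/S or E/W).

δ = d/R = 10828.9/6371.2 = 1.699664 rad
φ₂ = arcsin(sin φ₁ cos δ + cos φ₁ sin δ cos θ)
   = arcsin(-0.31446·-0.12851 + 0.94927·0.99171·0.28067) = 17.73597°
λ₂ = λ₁ + atan2(sin θ sin δ cos φ₁, cos δ − sin φ₁ sin φ₂) = -126.61383°

126.614°W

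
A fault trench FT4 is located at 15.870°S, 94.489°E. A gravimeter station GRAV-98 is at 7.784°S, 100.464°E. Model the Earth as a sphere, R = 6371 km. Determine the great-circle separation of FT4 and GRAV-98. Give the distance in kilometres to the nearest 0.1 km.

Δφ = 8.0860°,  Δλ = 5.9750°
a = sin²(Δφ/2) + cos φ₁ cos φ₂ sin²(Δλ/2) = 0.007560
c = 2·arcsin(√a) = 0.174112 rad = 9.9759°
d = R·c = 6371 × 0.174112 = 1109.3 km

1109.3 km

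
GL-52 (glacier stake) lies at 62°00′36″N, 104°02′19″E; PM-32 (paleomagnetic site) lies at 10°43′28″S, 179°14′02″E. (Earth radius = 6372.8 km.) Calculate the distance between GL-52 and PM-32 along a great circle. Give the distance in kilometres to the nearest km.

10307 km

GL-52: φ = +62.01000°, λ = +104.03861°
PM-32: φ = -10.72444°, λ = +179.23389°
Δφ = -72.7344°,  Δλ = 75.1953°
a = sin²(Δφ/2) + cos φ₁ cos φ₂ sin²(Δλ/2) = 0.523246
c = 2·arcsin(√a) = 1.617304 rad = 92.6647°
d = R·c = 6372.8 × 1.617304 = 10306.8 km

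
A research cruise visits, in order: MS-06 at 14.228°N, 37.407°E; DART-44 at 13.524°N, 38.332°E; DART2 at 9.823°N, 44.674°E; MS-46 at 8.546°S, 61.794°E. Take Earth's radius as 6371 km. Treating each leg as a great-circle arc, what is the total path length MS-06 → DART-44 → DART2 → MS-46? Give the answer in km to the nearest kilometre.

MS-06→DART-44: c = 0.019915 rad, d = 126.88 km
DART-44→DART2: c = 0.126166 rad, d = 803.80 km
DART2→MS-46: c = 0.437364 rad, d = 2786.45 km
Total = 126.88 + 803.80 + 2786.45 = 3717.13 km

3717 km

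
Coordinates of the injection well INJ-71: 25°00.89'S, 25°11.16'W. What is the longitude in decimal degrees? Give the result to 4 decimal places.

25.1860°W

25° + 11.16′/60 = 25 + 0.18600 = 25.1860°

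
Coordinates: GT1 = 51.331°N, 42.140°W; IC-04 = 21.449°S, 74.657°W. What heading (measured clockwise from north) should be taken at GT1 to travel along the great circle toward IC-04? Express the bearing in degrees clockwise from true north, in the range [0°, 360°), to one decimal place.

210.7°

Δλ = -32.5170°
y = sin Δλ · cos φ₂ = -0.500321
x = cos φ₁ sin φ₂ − sin φ₁ cos φ₂ cos Δλ = -0.841253
θ = atan2(y, x) = -149.2586° → 210.7414° (mod 360°)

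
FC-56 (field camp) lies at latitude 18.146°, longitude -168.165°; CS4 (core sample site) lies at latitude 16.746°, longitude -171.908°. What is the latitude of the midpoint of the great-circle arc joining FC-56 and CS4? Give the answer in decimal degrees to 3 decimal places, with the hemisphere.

Bx = cos φ₂ cos Δλ = 0.955549,  By = cos φ₂ sin Δλ = -0.062513
φₘ = atan2(sin φ₁ + sin φ₂, √((cos φ₁ + Bx)² + By²)) = 17.45475°
λₘ = λ₁ + atan2(By, cos φ₁ + Bx) = -170.04369°

17.455°N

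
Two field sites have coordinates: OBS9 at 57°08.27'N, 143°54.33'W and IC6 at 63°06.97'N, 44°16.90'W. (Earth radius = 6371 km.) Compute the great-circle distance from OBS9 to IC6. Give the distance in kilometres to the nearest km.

4994 km

OBS9: φ = +57.13783°, λ = -143.90550°
IC6: φ = +63.11617°, λ = -44.28167°
Δφ = 5.9783°,  Δλ = 99.6238°
a = sin²(Δφ/2) + cos φ₁ cos φ₂ sin²(Δλ/2) = 0.145911
c = 2·arcsin(√a) = 0.783882 rad = 44.9131°
d = R·c = 6371 × 0.783882 = 4994.1 km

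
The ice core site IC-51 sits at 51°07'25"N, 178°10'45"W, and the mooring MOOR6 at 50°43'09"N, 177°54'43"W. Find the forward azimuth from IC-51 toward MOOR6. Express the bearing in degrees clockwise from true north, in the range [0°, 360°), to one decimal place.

157.3°

IC-51: φ = +51.12361°, λ = -178.17917°
MOOR6: φ = +50.71917°, λ = -177.91194°
Δλ = 0.2672°
y = sin Δλ · cos φ₂ = 0.002953
x = cos φ₁ sin φ₂ − sin φ₁ cos φ₂ cos Δλ = -0.007053
θ = atan2(y, x) = 157.2842° → 157.2842° (mod 360°)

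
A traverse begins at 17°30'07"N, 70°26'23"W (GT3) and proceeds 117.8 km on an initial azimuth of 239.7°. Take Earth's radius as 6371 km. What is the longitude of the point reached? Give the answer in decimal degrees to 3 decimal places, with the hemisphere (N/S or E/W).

71.396°W

GT3: φ = +17.50194°, λ = -70.43972°
δ = d/R = 117.8/6371 = 0.018490 rad
φ₂ = arcsin(sin φ₁ cos δ + cos φ₁ sin δ cos θ)
   = arcsin(0.30074·0.99983 + 0.95371·0.01849·-0.50453) = 16.96517°
λ₂ = λ₁ + atan2(sin θ sin δ cos φ₁, cos δ − sin φ₁ sin φ₂) = -71.39601°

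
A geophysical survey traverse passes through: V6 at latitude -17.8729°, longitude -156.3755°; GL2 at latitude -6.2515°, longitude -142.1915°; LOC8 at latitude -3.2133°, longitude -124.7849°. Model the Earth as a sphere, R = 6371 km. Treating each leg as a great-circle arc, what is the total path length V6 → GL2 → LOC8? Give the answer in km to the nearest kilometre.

3968 km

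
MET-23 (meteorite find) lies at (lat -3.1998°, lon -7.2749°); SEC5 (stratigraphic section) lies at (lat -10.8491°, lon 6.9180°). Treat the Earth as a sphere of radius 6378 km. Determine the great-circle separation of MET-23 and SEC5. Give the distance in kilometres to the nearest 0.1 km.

Δφ = -7.6493°,  Δλ = 14.1929°
a = sin²(Δφ/2) + cos φ₁ cos φ₂ sin²(Δλ/2) = 0.019415
c = 2·arcsin(√a) = 0.279587 rad = 16.0192°
d = R·c = 6378 × 0.279587 = 1783.2 km

1783.2 km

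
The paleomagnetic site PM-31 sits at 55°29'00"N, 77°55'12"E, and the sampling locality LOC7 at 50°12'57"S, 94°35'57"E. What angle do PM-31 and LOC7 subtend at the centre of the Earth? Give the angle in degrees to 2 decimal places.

PM-31: φ = +55.48333°, λ = +77.92000°
LOC7: φ = -50.21583°, λ = +94.59917°
Δφ = -105.6992°,  Δλ = 16.6792°
a = sin²(Δφ/2) + cos φ₁ cos φ₂ sin²(Δλ/2) = 0.642921
c = 2·arcsin(√a) = 1.860681 rad = 106.6092°

106.61°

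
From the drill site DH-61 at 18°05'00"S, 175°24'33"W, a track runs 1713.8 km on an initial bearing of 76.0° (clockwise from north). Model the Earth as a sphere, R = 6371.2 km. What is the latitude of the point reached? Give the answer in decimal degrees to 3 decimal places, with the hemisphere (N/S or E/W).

13.776°S

DH-61: φ = -18.08333°, λ = -175.40917°
δ = d/R = 1713.8/6371.2 = 0.268992 rad
φ₂ = arcsin(sin φ₁ cos δ + cos φ₁ sin δ cos θ)
   = arcsin(-0.31040·0.96404 + 0.95061·0.26576·0.24192) = -13.77563°
λ₂ = λ₁ + atan2(sin θ sin δ cos φ₁, cos δ − sin φ₁ sin φ₂) = -160.01236°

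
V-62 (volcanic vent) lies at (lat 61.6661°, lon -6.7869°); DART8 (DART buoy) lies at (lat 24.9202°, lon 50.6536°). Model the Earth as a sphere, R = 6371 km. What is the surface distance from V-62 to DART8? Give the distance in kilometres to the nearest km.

5888 km

Δφ = -36.7459°,  Δλ = 57.4405°
a = sin²(Δφ/2) + cos φ₁ cos φ₂ sin²(Δλ/2) = 0.198741
c = 2·arcsin(√a) = 0.924145 rad = 52.9496°
d = R·c = 6371 × 0.924145 = 5887.7 km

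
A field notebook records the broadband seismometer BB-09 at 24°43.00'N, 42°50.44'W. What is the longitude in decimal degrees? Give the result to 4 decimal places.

42° + 50.44′/60 = 42 + 0.84067 = 42.8407°

42.8407°W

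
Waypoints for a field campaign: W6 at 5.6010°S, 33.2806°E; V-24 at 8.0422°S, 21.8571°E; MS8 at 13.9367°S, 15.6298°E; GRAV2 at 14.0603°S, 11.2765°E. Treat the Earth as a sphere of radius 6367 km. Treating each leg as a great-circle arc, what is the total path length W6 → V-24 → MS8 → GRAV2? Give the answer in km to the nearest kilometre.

W6→V-24: c = 0.202480 rad, d = 1289.19 km
V-24→MS8: c = 0.148175 rad, d = 943.43 km
MS8→GRAV2: c = 0.073753 rad, d = 469.59 km
Total = 1289.19 + 943.43 + 469.59 = 2702.21 km

2702 km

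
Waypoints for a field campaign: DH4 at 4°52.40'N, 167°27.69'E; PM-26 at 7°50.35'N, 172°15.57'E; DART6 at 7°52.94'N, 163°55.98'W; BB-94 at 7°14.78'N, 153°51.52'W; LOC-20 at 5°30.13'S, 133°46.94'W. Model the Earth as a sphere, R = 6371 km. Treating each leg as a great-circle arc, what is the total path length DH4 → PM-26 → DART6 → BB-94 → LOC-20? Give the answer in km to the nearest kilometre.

6999 km

DH4: φ = +4.87333°, λ = +167.46150°
PM-26: φ = +7.83917°, λ = +172.25950°
DART6: φ = +7.88233°, λ = -163.93300°
BB-94: φ = +7.24633°, λ = -153.85867°
LOC-20: φ = -5.50217°, λ = -133.78233°
DH4→PM-26: c = 0.098002 rad, d = 624.37 km
PM-26→DART6: c = 0.411559 rad, d = 2622.04 km
DART6→BB-94: c = 0.174648 rad, d = 1112.69 km
BB-94→LOC-20: c = 0.414427 rad, d = 2640.31 km
Total = 624.37 + 2622.04 + 1112.69 + 2640.31 = 6999.41 km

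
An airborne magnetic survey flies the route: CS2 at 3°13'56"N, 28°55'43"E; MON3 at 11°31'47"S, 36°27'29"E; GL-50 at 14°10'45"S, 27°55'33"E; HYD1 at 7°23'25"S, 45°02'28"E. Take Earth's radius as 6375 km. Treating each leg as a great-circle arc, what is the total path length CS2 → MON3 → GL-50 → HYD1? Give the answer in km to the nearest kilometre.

4829 km

CS2: φ = +3.23222°, λ = +28.92861°
MON3: φ = -11.52972°, λ = +36.45806°
GL-50: φ = -14.17917°, λ = +27.92583°
HYD1: φ = -7.39028°, λ = +45.04111°
CS2→MON3: c = 0.288900 rad, d = 1841.74 km
MON3→GL-50: c = 0.152349 rad, d = 971.22 km
GL-50→HYD1: c = 0.316248 rad, d = 2016.08 km
Total = 1841.74 + 971.22 + 2016.08 = 4829.04 km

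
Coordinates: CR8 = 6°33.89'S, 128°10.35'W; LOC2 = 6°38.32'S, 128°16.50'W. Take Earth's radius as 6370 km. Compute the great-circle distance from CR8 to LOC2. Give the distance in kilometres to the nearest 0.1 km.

CR8: φ = -6.56483°, λ = -128.17250°
LOC2: φ = -6.63867°, λ = -128.27500°
Δφ = -0.0738°,  Δλ = -0.1025°
a = sin²(Δφ/2) + cos φ₁ cos φ₂ sin²(Δλ/2) = 0.000001
c = 2·arcsin(√a) = 0.002195 rad = 0.1258°
d = R·c = 6370 × 0.002195 = 14.0 km

14.0 km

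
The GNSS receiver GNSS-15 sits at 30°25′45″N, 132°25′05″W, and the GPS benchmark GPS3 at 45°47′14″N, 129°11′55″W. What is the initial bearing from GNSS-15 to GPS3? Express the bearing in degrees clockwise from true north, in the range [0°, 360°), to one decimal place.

8.4°

GNSS-15: φ = +30.42917°, λ = -132.41806°
GPS3: φ = +45.78722°, λ = -129.19861°
Δλ = 3.2194°
y = sin Δλ · cos φ₂ = 0.039162
x = cos φ₁ sin φ₂ − sin φ₁ cos φ₂ cos Δλ = 0.265408
θ = atan2(y, x) = 8.3937° → 8.3937° (mod 360°)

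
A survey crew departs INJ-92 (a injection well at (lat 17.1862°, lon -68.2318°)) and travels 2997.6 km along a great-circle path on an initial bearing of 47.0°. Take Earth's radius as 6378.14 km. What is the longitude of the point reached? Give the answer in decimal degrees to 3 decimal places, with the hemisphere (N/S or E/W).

δ = d/R = 2997.6/6378.14 = 0.469980 rad
φ₂ = arcsin(sin φ₁ cos δ + cos φ₁ sin δ cos θ)
   = arcsin(0.29548·0.89158 + 0.95535·0.45287·0.68200) = 33.95258°
λ₂ = λ₁ + atan2(sin θ sin δ cos φ₁, cos δ − sin φ₁ sin φ₂) = -44.69829°

44.698°W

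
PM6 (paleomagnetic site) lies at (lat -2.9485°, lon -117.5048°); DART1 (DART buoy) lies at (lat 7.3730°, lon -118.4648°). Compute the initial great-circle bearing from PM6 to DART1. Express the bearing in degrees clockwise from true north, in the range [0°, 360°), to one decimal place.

354.7°

Δλ = -0.9600°
y = sin Δλ · cos φ₂ = -0.016616
x = cos φ₁ sin φ₂ − sin φ₁ cos φ₂ cos Δλ = 0.179164
θ = atan2(y, x) = -5.2985° → 354.7015° (mod 360°)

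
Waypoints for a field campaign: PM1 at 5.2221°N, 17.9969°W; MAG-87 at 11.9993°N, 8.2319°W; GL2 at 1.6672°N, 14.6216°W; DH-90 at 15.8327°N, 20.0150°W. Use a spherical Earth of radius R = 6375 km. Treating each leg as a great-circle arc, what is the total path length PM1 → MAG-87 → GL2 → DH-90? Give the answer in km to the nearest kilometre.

4344 km

PM1→MAG-87: c = 0.205791 rad, d = 1311.92 km
MAG-87→GL2: c = 0.211529 rad, d = 1348.50 km
GL2→DH-90: c = 0.264071 rad, d = 1683.45 km
Total = 1311.92 + 1348.50 + 1683.45 = 4343.87 km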